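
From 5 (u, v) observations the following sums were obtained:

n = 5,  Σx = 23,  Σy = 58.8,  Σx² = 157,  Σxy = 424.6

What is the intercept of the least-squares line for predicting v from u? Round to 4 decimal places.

Sxx = Σx² − (Σx)²/n = 157 − 105.8 = 51.2
Sxy = Σxy − (Σx)(Σy)/n = 424.6 − 270.48 = 154.12
b = Sxy/Sxx = 154.12/51.2 = 3.010156
a = ȳ − b·x̄ = 11.76 − 3.010156·4.6 = -2.086719

-2.0867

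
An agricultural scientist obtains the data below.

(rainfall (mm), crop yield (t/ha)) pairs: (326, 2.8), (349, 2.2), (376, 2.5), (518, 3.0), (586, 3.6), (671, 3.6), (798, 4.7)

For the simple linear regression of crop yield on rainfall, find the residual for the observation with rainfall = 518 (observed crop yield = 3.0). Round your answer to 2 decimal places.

n = 7, Σx = 3624, Σy = 22.4, Σxy = 12450.4, Σx² = 2068218
Sxx = Σx² − (Σx)²/n = 2068218 − 1876196.571429 = 192021.428571
Sxy = Σxy − (Σx)(Σy)/n = 12450.4 − 11596.8 = 853.6
b = Sxy/Sxx = 853.6/192021.428571 = 0.004445
a = ȳ − b·x̄ = 3.2 − 0.004445·517.714286 = 0.898585
ŷ(518) = 0.898585 + 0.004445·518 = 3.201270
residual = y − ŷ = 3.0 − 3.201270 = -0.201270

-0.20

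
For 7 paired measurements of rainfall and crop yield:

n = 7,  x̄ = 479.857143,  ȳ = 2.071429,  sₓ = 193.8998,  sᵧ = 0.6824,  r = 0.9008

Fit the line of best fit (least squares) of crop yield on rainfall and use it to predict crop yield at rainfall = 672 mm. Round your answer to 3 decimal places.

b = r · sᵧ/sₓ = 0.9008 · 0.6824/193.8998 = 0.003170
a = ȳ − b·x̄ = 2.071429 − 0.003170·479.857143 = 0.550174
ŷ(672) = a + b·672 = 0.550174 + 0.003170·672 = 2.680565

2.681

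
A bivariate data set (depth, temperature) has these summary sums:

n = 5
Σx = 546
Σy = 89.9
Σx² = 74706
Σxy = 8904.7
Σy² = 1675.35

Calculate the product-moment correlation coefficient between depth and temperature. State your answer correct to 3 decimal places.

-0.968

Sxx = Σx² − (Σx)²/n = 74706 − 59623.2 = 15082.8
Sxy = Σxy − (Σx)(Σy)/n = 8904.7 − 9817.08 = -912.38
Syy = Σy² − (Σy)²/n = 1675.35 − 1616.402 = 58.948
r = Sxy/√(Sxx·Syy) = -912.38/√(889100.8944) = -912.38/942.921468 = -0.967610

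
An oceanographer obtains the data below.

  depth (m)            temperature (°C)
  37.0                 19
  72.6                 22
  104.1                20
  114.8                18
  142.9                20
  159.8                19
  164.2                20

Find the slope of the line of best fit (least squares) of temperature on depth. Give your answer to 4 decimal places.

-0.0041

n = 7, Σx = 795.4, Σy = 138, Σxy = 15626.8, Σx² = 103573.7
Sxx = Σx² − (Σx)²/n = 103573.7 − 90380.165714 = 13193.534286
Sxy = Σxy − (Σx)(Σy)/n = 15626.8 − 15680.742857 = -53.942857
b = Sxy/Sxx = -53.942857/13193.534286 = -0.004089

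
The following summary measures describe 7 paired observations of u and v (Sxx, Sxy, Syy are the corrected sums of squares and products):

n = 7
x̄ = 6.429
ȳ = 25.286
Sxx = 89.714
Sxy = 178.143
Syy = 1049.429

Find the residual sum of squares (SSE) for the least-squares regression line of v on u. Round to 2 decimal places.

695.69

b = Sxy/Sxx = 178.143/89.714 = 1.985677
SSE = Syy − b·Sxy = 1049.429 − 1.985677·178.143 = 695.694595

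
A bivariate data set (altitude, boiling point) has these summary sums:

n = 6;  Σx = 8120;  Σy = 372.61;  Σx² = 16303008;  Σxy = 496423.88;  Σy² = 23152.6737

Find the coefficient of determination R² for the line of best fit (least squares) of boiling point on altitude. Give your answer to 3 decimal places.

Sxx = Σx² − (Σx)²/n = 16303008 − 10989066.666667 = 5313941.333333
Sxy = Σxy − (Σx)(Σy)/n = 496423.88 − 504265.533333 = -7841.653333
Syy = Σy² − (Σy)²/n = 23152.6737 − 23139.702017 = 12.971683
R² = Sxy²/(Sxx·Syy) = (-7841.653333)²/(5313941.333333·12.971683) = 0.892077

0.892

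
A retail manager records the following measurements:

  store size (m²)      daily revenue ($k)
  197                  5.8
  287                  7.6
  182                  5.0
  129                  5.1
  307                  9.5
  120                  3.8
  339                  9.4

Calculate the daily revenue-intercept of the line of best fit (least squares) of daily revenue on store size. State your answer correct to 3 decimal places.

n = 7, Σx = 1561, Σy = 46.2, Σxy = 11450.8, Σx² = 394513
Sxx = Σx² − (Σx)²/n = 394513 − 348103 = 46410
Sxy = Σxy − (Σx)(Σy)/n = 11450.8 − 10302.6 = 1148.2
b = Sxy/Sxx = 1148.2/46410 = 0.024740
a = ȳ − b·x̄ = 6.6 − 0.024740·223 = 1.082900

1.083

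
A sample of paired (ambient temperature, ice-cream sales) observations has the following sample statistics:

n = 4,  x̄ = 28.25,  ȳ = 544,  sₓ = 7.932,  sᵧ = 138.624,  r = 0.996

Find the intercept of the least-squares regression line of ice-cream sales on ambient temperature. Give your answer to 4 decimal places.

52.2623

b = r · sᵧ/sₓ = 0.996 · 138.624/7.932 = 17.406644
a = ȳ − b·x̄ = 544 − 17.406644·28.25 = 52.262293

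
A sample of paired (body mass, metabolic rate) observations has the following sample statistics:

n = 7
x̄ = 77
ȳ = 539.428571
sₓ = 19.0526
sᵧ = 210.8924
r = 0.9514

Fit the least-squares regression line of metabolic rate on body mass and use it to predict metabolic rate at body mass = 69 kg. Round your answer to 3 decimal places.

455.181

b = r · sᵧ/sₓ = 0.9514 · 210.8924/19.0526 = 10.531005
a = ȳ − b·x̄ = 539.428571 − 10.531005·77 = -271.458828
ŷ(69) = a + b·69 = -271.458828 + 10.531005·69 = 455.180530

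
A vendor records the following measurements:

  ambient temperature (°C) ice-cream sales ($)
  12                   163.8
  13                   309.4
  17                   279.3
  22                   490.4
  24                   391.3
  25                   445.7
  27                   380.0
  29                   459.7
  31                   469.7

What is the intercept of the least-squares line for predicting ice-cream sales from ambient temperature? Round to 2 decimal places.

n = 9, Σx = 200, Σy = 3389.3, Σxy = 80210.4, Σx² = 4818
Sxx = Σx² − (Σx)²/n = 4818 − 4444.444444 = 373.555556
Sxy = Σxy − (Σx)(Σy)/n = 80210.4 − 75317.777778 = 4892.622222
b = Sxy/Sxx = 4892.622222/373.555556 = 13.097442
a = ȳ − b·x̄ = 376.588889 − 13.097442·22.222222 = 85.534622

85.53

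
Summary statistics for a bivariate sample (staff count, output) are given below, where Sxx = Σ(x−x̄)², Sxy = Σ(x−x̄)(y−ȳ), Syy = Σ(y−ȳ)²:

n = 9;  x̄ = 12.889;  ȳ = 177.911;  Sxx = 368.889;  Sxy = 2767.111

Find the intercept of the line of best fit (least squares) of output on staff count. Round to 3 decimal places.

81.228

b = Sxy/Sxx = 2767.111/368.889 = 7.501202
a = ȳ − b·x̄ = 177.911 − 7.501202·12.889 = 81.228004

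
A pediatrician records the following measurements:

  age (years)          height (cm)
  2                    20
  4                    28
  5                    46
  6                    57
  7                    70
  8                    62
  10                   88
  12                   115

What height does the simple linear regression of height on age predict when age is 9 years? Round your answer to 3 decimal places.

n = 8, Σx = 54, Σy = 486, Σxy = 3970, Σx² = 438
Sxx = Σx² − (Σx)²/n = 438 − 364.5 = 73.5
Sxy = Σxy − (Σx)(Σy)/n = 3970 − 3280.5 = 689.5
b = Sxy/Sxx = 689.5/73.5 = 9.380952
a = ȳ − b·x̄ = 60.75 − 9.380952·6.75 = -2.571429
ŷ(9) = a + b·9 = -2.571429 + 9.380952·9 = 81.857143

81.857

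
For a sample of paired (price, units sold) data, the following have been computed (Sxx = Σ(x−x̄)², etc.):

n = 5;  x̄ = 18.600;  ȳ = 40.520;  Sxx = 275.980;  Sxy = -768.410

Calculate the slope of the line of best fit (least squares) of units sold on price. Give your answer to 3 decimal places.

-2.784

b = Sxy/Sxx = -768.41/275.98 = -2.784296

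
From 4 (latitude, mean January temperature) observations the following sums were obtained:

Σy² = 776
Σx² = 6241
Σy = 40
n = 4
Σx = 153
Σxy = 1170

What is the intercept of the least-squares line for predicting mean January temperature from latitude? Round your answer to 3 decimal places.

Sxx = Σx² − (Σx)²/n = 6241 − 5852.25 = 388.75
Sxy = Σxy − (Σx)(Σy)/n = 1170 − 1530 = -360
b = Sxy/Sxx = -360/388.75 = -0.926045
a = ȳ − b·x̄ = 10 − (-0.926045)·38.25 = 45.421222

45.421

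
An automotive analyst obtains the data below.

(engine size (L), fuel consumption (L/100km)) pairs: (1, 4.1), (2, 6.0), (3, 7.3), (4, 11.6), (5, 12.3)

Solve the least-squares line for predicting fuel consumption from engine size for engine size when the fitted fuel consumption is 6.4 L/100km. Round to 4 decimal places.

n = 5, Σx = 15, Σy = 41.3, Σxy = 145.9, Σx² = 55
Sxx = Σx² − (Σx)²/n = 55 − 45 = 10
Sxy = Σxy − (Σx)(Σy)/n = 145.9 − 123.9 = 22
b = Sxy/Sxx = 22/10 = 2.2
a = ȳ − b·x̄ = 8.26 − 2.2·3 = 1.66
Set a + b·x = 6.4: x = (6.4 − 1.66) / 2.2 = 2.154545

2.1545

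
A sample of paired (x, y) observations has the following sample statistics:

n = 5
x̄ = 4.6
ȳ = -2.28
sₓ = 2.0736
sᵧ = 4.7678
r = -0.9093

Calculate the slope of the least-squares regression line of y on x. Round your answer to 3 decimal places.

b = r · sᵧ/sₓ = -0.9093 · 4.7678/2.0736 = -2.090741

-2.091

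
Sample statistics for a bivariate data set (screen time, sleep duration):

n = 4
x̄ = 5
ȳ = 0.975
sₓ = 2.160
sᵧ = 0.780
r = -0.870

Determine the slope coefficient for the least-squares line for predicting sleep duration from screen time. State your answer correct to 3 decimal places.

-0.314

b = r · sᵧ/sₓ = -0.87 · 0.78/2.16 = -0.314167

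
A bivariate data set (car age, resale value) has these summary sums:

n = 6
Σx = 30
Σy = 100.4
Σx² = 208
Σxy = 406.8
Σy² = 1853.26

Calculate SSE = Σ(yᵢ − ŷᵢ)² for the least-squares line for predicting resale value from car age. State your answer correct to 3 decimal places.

Sxx = Σx² − (Σx)²/n = 208 − 150 = 58
Sxy = Σxy − (Σx)(Σy)/n = 406.8 − 502 = -95.2
Syy = Σy² − (Σy)²/n = 1853.26 − 1680.026667 = 173.233333
b = Sxy/Sxx = -95.2/58 = -1.641379
SSE = Syy − b·Sxy = 173.233333 − (-1.641379)·(-95.2) = 16.974023

16.974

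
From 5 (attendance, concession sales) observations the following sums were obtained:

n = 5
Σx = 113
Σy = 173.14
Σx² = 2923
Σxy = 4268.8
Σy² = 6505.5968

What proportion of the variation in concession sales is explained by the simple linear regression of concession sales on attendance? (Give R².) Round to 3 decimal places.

0.672

Sxx = Σx² − (Σx)²/n = 2923 − 2553.8 = 369.2
Sxy = Σxy − (Σx)(Σy)/n = 4268.8 − 3912.964 = 355.836
Syy = Σy² − (Σy)²/n = 6505.5968 − 5995.49192 = 510.10488
R² = Sxy²/(Sxx·Syy) = (355.836)²/(369.2·510.10488) = 0.672324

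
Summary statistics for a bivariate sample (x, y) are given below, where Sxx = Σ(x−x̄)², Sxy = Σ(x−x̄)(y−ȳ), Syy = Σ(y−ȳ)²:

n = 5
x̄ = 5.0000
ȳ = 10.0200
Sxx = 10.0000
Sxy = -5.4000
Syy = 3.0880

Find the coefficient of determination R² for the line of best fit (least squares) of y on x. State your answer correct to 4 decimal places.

R² = Sxy²/(Sxx·Syy) = (-5.4)²/(10·3.088) = 0.944301

0.9443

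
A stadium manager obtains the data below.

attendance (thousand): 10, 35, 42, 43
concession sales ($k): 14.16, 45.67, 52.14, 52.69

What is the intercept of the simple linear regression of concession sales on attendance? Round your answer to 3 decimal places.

n = 4, Σx = 130, Σy = 164.66, Σxy = 6195.6, Σx² = 4938
Sxx = Σx² − (Σx)²/n = 4938 − 4225 = 713
Sxy = Σxy − (Σx)(Σy)/n = 6195.6 − 5351.45 = 844.15
b = Sxy/Sxx = 844.15/713 = 1.183941
a = ȳ − b·x̄ = 41.165 − 1.183941·32.5 = 2.686914

2.687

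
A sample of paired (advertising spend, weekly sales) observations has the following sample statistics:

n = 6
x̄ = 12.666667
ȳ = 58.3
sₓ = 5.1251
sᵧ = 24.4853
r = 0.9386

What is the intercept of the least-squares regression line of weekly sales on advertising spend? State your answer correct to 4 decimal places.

b = r · sᵧ/sₓ = 0.9386 · 24.4853/5.1251 = 4.484186
a = ȳ − b·x̄ = 58.3 − 4.484186·12.666667 = 1.500307

1.5003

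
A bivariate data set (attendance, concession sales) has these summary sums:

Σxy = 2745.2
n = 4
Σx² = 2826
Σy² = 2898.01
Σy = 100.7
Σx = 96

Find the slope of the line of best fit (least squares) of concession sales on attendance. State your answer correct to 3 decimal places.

0.629

Sxx = Σx² − (Σx)²/n = 2826 − 2304 = 522
Sxy = Σxy − (Σx)(Σy)/n = 2745.2 − 2416.8 = 328.4
b = Sxy/Sxx = 328.4/522 = 0.629119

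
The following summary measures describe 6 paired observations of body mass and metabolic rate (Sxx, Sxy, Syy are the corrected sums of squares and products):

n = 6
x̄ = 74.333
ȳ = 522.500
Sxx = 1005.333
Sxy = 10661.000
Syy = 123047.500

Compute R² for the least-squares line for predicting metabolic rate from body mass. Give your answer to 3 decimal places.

0.919

R² = Sxy²/(Sxx·Syy) = (10661)²/(1005.333·123047.5) = 0.918783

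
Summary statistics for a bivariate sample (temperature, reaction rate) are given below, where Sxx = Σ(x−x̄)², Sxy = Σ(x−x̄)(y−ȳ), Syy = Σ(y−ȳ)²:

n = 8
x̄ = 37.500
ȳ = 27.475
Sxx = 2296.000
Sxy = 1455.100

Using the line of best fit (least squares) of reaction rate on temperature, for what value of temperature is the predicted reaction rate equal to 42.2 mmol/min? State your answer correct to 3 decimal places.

60.735

b = Sxy/Sxx = 1455.1/2296 = 0.633754
a = ȳ − b·x̄ = 27.475 − 0.633754·37.5 = 3.709212
Set a + b·x = 42.2: x = (42.2 − 3.709212) / 0.633754 = 60.734554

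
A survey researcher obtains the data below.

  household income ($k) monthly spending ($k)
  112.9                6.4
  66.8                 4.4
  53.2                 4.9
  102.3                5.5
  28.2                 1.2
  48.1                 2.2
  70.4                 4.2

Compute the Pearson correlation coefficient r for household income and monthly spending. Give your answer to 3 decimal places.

0.890

n = 7, Σx = 481.9, Σy = 28.8, Σxy = 2275.15, Σx² = 38569.19, Σy² = 138.5
Sxx = Σx² − (Σx)²/n = 38569.19 − 33175.372857 = 5393.817143
Sxy = Σxy − (Σx)(Σy)/n = 2275.15 − 1982.674286 = 292.475714
Syy = Σy² − (Σy)²/n = 138.5 − 118.491429 = 20.008571
r = Sxy/√(Sxx·Syy) = 292.475714/√(107922.575576) = 292.475714/328.515716 = 0.890294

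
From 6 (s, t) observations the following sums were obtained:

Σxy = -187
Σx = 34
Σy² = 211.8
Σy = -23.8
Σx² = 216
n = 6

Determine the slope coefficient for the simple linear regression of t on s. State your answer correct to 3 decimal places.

Sxx = Σx² − (Σx)²/n = 216 − 192.666667 = 23.333333
Sxy = Σxy − (Σx)(Σy)/n = -187 − (-134.866667) = -52.133333
b = Sxy/Sxx = -52.133333/23.333333 = -2.234286

-2.234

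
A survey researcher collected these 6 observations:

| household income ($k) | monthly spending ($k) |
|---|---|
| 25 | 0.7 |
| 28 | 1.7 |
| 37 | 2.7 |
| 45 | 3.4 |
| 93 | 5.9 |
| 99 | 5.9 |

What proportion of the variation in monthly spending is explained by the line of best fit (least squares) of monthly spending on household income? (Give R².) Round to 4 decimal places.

n = 6, Σx = 327, Σy = 20.3, Σxy = 1450.8, Σx² = 23253, Σy² = 91.85
Sxx = Σx² − (Σx)²/n = 23253 − 17821.5 = 5431.5
Sxy = Σxy − (Σx)(Σy)/n = 1450.8 − 1106.35 = 344.45
Syy = Σy² − (Σy)²/n = 91.85 − 68.681667 = 23.168333
R² = Sxy²/(Sxx·Syy) = (344.45)²/(5431.5·23.168333) = 0.942840

0.9428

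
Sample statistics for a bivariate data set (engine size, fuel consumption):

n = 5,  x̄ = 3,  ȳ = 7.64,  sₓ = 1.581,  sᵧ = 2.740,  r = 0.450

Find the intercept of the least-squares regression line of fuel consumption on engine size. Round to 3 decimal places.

b = r · sᵧ/sₓ = 0.45 · 2.74/1.581 = 0.779886
a = ȳ − b·x̄ = 7.64 − 0.779886·3 = 5.300342

5.300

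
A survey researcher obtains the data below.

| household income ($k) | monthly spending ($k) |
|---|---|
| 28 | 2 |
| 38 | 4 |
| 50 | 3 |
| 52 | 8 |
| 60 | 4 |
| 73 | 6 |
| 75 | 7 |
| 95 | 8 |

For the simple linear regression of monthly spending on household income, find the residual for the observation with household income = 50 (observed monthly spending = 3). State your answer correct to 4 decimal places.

n = 8, Σx = 471, Σy = 42, Σxy = 2737, Σx² = 31011
Sxx = Σx² − (Σx)²/n = 31011 − 27730.125 = 3280.875
Sxy = Σxy − (Σx)(Σy)/n = 2737 − 2472.75 = 264.25
b = Sxy/Sxx = 264.25/3280.875 = 0.080543
a = ȳ − b·x̄ = 5.25 − 0.080543·58.875 = 0.508058
ŷ(50) = 0.508058 + 0.080543·50 = 4.535185
residual = y − ŷ = 3 − 4.535185 = -1.535185

-1.5352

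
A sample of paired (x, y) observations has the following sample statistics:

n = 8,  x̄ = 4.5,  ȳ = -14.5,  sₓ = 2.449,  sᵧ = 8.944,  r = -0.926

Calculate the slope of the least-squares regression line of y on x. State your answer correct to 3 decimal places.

b = r · sᵧ/sₓ = -0.926 · 8.944/2.449 = -3.381847

-3.382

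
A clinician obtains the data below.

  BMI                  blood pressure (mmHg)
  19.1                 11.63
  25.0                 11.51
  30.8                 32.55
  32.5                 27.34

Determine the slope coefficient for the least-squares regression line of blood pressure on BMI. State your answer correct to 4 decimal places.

1.5460

n = 4, Σx = 107.4, Σy = 83.03, Σxy = 2400.973, Σx² = 2994.7
Sxx = Σx² − (Σx)²/n = 2994.7 − 2883.69 = 111.01
Sxy = Σxy − (Σx)(Σy)/n = 2400.973 − 2229.3555 = 171.6175
b = Sxy/Sxx = 171.6175/111.01 = 1.545964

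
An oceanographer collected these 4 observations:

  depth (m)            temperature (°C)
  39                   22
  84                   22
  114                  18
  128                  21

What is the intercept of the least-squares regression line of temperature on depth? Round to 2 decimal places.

23.26

n = 4, Σx = 365, Σy = 83, Σxy = 7446, Σx² = 37957
Sxx = Σx² − (Σx)²/n = 37957 − 33306.25 = 4650.75
Sxy = Σxy − (Σx)(Σy)/n = 7446 − 7573.75 = -127.75
b = Sxy/Sxx = -127.75/4650.75 = -0.027469
a = ȳ − b·x̄ = 20.75 − (-0.027469)·91.25 = 23.256518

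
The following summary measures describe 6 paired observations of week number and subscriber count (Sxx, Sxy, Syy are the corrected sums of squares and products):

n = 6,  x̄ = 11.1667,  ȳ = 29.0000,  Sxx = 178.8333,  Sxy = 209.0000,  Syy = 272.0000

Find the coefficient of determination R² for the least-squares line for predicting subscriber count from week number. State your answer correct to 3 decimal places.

R² = Sxy²/(Sxx·Syy) = (209)²/(178.8333·272) = 0.897998

0.898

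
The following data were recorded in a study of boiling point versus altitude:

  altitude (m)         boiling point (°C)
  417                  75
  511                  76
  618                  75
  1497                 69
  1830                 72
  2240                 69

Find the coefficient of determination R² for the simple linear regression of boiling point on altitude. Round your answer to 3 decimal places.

n = 6, Σx = 7113, Σy = 436, Σxy = 506074, Σx² = 11424443, Σy² = 31732
Sxx = Σx² − (Σx)²/n = 11424443 − 8432461.5 = 2991981.5
Sxy = Σxy − (Σx)(Σy)/n = 506074 − 516878 = -10804
Syy = Σy² − (Σy)²/n = 31732 − 31682.666667 = 49.333333
R² = Sxy²/(Sxx·Syy) = (-10804)²/(2991981.5·49.333333) = 0.790806

0.791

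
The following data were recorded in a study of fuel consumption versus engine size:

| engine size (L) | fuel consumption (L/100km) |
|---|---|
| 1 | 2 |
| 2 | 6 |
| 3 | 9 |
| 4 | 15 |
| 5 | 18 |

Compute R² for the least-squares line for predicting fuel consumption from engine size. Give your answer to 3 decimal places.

0.989

n = 5, Σx = 15, Σy = 50, Σxy = 191, Σx² = 55, Σy² = 670
Sxx = Σx² − (Σx)²/n = 55 − 45 = 10
Sxy = Σxy − (Σx)(Σy)/n = 191 − 150 = 41
Syy = Σy² − (Σy)²/n = 670 − 500 = 170
R² = Sxy²/(Sxx·Syy) = (41)²/(10·170) = 0.988824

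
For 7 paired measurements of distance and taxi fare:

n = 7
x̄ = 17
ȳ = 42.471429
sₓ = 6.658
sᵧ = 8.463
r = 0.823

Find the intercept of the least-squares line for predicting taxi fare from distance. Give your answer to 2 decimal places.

24.69

b = r · sᵧ/sₓ = 0.823 · 8.463/6.658 = 1.046117
a = ȳ − b·x̄ = 42.471429 − 1.046117·17 = 24.687435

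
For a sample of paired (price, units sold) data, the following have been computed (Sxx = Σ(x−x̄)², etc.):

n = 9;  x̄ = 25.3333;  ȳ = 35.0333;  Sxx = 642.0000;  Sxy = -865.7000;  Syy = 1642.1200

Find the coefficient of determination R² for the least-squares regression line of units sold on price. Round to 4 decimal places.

0.7109

R² = Sxy²/(Sxx·Syy) = (-865.7)²/(642·1642.12) = 0.710878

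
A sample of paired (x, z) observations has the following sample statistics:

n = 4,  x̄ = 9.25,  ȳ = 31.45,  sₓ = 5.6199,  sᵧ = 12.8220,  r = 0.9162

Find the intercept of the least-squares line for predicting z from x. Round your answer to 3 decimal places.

b = r · sᵧ/sₓ = 0.9162 · 12.822/5.6199 = 2.090343
a = ȳ − b·x̄ = 31.45 − 2.090343·9.25 = 12.114331

12.114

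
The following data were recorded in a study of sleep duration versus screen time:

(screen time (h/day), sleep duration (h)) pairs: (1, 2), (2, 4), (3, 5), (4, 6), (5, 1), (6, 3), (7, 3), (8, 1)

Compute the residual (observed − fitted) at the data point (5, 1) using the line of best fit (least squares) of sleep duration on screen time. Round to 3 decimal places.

-1.988

n = 8, Σx = 36, Σy = 25, Σxy = 101, Σx² = 204
Sxx = Σx² − (Σx)²/n = 204 − 162 = 42
Sxy = Σxy − (Σx)(Σy)/n = 101 − 112.5 = -11.5
b = Sxy/Sxx = -11.5/42 = -0.273810
a = ȳ − b·x̄ = 3.125 − (-0.273810)·4.5 = 4.357143
ŷ(5) = 4.357143 + (-0.273810)·5 = 2.988095
residual = y − ŷ = 1 − 2.988095 = -1.988095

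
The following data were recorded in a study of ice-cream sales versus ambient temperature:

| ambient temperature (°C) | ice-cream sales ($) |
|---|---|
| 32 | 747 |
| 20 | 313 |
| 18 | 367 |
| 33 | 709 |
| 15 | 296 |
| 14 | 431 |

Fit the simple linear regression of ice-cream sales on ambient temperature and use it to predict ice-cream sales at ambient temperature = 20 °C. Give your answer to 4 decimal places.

433.9181

n = 6, Σx = 132, Σy = 2863, Σxy = 70641, Σx² = 3258
Sxx = Σx² − (Σx)²/n = 3258 − 2904 = 354
Sxy = Σxy − (Σx)(Σy)/n = 70641 − 62986 = 7655
b = Sxy/Sxx = 7655/354 = 21.624294
a = ȳ − b·x̄ = 477.166667 − 21.624294·22 = 1.432203
ŷ(20) = a + b·20 = 1.432203 + 21.624294·20 = 433.918079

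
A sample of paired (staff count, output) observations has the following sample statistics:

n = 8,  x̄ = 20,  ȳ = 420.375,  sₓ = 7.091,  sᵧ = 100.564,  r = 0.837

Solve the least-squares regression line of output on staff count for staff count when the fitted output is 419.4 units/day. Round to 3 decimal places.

b = r · sᵧ/sₓ = 0.837 · 100.564/7.091 = 11.870268
a = ȳ − b·x̄ = 420.375 − 11.870268·20 = 182.969647
Set a + b·x = 419.4: x = (419.4 − 182.969647) / 11.870268 = 19.917862

19.918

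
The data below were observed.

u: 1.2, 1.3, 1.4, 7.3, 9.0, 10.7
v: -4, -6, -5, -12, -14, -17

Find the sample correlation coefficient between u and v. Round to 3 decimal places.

-0.992

n = 6, Σx = 30.9, Σy = -58, Σxy = -415.1, Σx² = 253.87, Σy² = 706
Sxx = Σx² − (Σx)²/n = 253.87 − 159.135 = 94.735
Sxy = Σxy − (Σx)(Σy)/n = -415.1 − (-298.7) = -116.4
Syy = Σy² − (Σy)²/n = 706 − 560.666667 = 145.333333
r = Sxy/√(Sxx·Syy) = -116.4/√(13768.153333) = -116.4/117.337775 = -0.992008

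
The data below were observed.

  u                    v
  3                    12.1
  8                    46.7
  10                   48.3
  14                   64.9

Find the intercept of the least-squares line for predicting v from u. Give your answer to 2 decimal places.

n = 4, Σx = 35, Σy = 172, Σxy = 1801.5, Σx² = 369
Sxx = Σx² − (Σx)²/n = 369 − 306.25 = 62.75
Sxy = Σxy − (Σx)(Σy)/n = 1801.5 − 1505 = 296.5
b = Sxy/Sxx = 296.5/62.75 = 4.725100
a = ȳ − b·x̄ = 43 − 4.725100·8.75 = 1.655378

1.66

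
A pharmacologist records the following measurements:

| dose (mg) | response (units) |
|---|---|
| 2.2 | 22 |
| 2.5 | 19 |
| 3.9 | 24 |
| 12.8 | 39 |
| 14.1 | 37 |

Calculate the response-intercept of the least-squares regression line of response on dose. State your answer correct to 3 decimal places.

17.345

n = 5, Σx = 35.5, Σy = 141, Σxy = 1210.4, Σx² = 388.95
Sxx = Σx² − (Σx)²/n = 388.95 − 252.05 = 136.9
Sxy = Σxy − (Σx)(Σy)/n = 1210.4 − 1001.1 = 209.3
b = Sxy/Sxx = 209.3/136.9 = 1.528853
a = ȳ − b·x̄ = 28.2 − 1.528853·7.1 = 17.345142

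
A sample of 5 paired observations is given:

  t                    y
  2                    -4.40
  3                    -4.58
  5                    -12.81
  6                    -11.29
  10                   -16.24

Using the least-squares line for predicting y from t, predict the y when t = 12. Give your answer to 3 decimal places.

-20.426

n = 5, Σx = 26, Σy = -49.32, Σxy = -316.73, Σx² = 174
Sxx = Σx² − (Σx)²/n = 174 − 135.2 = 38.8
Sxy = Σxy − (Σx)(Σy)/n = -316.73 − (-256.464) = -60.266
b = Sxy/Sxx = -60.266/38.8 = -1.553247
a = ȳ − b·x̄ = -9.864 − (-1.553247)·5.2 = -1.787113
ŷ(12) = a + b·12 = -1.787113 + (-1.553247)·12 = -20.426082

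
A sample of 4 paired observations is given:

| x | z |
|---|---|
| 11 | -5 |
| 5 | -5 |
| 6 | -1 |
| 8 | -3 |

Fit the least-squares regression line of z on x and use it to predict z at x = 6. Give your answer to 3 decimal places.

-3.143

n = 4, Σx = 30, Σy = -14, Σxy = -110, Σx² = 246
Sxx = Σx² − (Σx)²/n = 246 − 225 = 21
Sxy = Σxy − (Σx)(Σy)/n = -110 − (-105) = -5
b = Sxy/Sxx = -5/21 = -0.238095
a = ȳ − b·x̄ = -3.5 − (-0.238095)·7.5 = -1.714286
ŷ(6) = a + b·6 = -1.714286 + (-0.238095)·6 = -3.142857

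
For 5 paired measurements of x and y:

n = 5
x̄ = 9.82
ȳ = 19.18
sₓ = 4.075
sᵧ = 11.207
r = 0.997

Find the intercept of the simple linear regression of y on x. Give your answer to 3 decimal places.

b = r · sᵧ/sₓ = 0.997 · 11.207/4.075 = 2.741933
a = ȳ − b·x̄ = 19.18 − 2.741933·9.82 = -7.745787

-7.746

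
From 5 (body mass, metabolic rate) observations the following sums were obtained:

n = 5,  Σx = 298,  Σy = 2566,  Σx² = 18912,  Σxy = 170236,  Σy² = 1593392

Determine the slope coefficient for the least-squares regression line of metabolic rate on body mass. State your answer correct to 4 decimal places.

Sxx = Σx² − (Σx)²/n = 18912 − 17760.8 = 1151.2
Sxy = Σxy − (Σx)(Σy)/n = 170236 − 152933.6 = 17302.4
b = Sxy/Sxx = 17302.4/1151.2 = 15.029882

15.0299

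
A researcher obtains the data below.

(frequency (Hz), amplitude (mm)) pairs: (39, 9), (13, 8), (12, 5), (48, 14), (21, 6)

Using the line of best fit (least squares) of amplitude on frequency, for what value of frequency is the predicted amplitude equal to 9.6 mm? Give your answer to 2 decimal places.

n = 5, Σx = 133, Σy = 42, Σxy = 1313, Σx² = 4579
Sxx = Σx² − (Σx)²/n = 4579 − 3537.8 = 1041.2
Sxy = Σxy − (Σx)(Σy)/n = 1313 − 1117.2 = 195.8
b = Sxy/Sxx = 195.8/1041.2 = 0.188052
a = ȳ − b·x̄ = 8.4 − 0.188052·26.6 = 3.397810
Set a + b·x = 9.6: x = (9.6 − 3.397810) / 0.188052 = 32.981205

32.98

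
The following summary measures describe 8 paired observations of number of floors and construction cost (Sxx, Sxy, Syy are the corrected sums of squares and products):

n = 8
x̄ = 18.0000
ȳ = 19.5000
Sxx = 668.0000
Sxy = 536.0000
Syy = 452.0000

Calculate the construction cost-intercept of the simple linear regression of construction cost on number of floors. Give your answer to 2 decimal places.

b = Sxy/Sxx = 536/668 = 0.802395
a = ȳ − b·x̄ = 19.5 − 0.802395·18 = 5.056886

5.06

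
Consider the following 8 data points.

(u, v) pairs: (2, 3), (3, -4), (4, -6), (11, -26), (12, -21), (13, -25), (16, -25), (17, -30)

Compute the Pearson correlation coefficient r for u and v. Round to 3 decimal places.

-0.959

n = 8, Σx = 78, Σy = -134, Σxy = -1803, Σx² = 1008, Σy² = 3328
Sxx = Σx² − (Σx)²/n = 1008 − 760.5 = 247.5
Sxy = Σxy − (Σx)(Σy)/n = -1803 − (-1306.5) = -496.5
Syy = Σy² − (Σy)²/n = 3328 − 2244.5 = 1083.5
r = Sxy/√(Sxx·Syy) = -496.5/√(268166.25) = -496.5/517.847709 = -0.958776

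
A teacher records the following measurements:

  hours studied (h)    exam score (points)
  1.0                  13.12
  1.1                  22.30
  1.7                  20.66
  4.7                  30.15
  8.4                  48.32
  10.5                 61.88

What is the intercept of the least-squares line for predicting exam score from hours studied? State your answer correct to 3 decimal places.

n = 6, Σx = 27.4, Σy = 196.43, Σxy = 1270.105, Σx² = 208
Sxx = Σx² − (Σx)²/n = 208 − 125.126667 = 82.873333
Sxy = Σxy − (Σx)(Σy)/n = 1270.105 − 897.030333 = 373.074667
b = Sxy/Sxx = 373.074667/82.873333 = 4.501746
a = ȳ − b·x̄ = 32.738333 − 4.501746·4.566667 = 12.180362

12.180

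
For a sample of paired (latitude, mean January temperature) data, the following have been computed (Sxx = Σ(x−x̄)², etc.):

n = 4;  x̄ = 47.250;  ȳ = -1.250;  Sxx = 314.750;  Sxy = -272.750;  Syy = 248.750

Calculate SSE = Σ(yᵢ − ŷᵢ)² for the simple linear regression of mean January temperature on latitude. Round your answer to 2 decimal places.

b = Sxy/Sxx = -272.75/314.75 = -0.866561
SSE = Syy − b·Sxy = 248.75 − (-0.866561)·(-272.75) = 12.395552

12.40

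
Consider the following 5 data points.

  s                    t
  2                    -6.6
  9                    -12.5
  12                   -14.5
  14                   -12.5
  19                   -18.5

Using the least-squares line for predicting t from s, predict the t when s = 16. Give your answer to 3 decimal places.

-16.024

n = 5, Σx = 56, Σy = -64.6, Σxy = -826.2, Σx² = 786
Sxx = Σx² − (Σx)²/n = 786 − 627.2 = 158.8
Sxy = Σxy − (Σx)(Σy)/n = -826.2 − (-723.52) = -102.68
b = Sxy/Sxx = -102.68/158.8 = -0.646599
a = ȳ − b·x̄ = -12.92 − (-0.646599)·11.2 = -5.678086
ŷ(16) = a + b·16 = -5.678086 + (-0.646599)·16 = -16.023678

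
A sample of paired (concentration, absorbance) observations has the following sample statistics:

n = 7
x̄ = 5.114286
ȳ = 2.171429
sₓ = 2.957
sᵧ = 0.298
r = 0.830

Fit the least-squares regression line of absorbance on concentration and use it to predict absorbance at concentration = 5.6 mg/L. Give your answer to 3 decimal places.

b = r · sᵧ/sₓ = 0.83 · 0.298/2.957 = 0.083646
a = ȳ − b·x̄ = 2.171429 − 0.083646·5.114286 = 1.743642
ŷ(5.6) = a + b·5.6 = 1.743642 + 0.083646·5.6 = 2.212057

2.212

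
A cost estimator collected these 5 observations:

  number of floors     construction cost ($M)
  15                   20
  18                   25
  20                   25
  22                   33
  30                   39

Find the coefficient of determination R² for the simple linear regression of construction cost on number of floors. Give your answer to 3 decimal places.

n = 5, Σx = 105, Σy = 142, Σxy = 3146, Σx² = 2333, Σy² = 4260
Sxx = Σx² − (Σx)²/n = 2333 − 2205 = 128
Sxy = Σxy − (Σx)(Σy)/n = 3146 − 2982 = 164
Syy = Σy² − (Σy)²/n = 4260 − 4032.8 = 227.2
R² = Sxy²/(Sxx·Syy) = (164)²/(128·227.2) = 0.924846

0.925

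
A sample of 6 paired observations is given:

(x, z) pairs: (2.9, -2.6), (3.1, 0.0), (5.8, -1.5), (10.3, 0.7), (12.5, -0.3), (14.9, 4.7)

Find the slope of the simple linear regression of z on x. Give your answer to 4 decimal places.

n = 6, Σx = 49.5, Σy = 1, Σxy = 57.25, Σx² = 536.01
Sxx = Σx² − (Σx)²/n = 536.01 − 408.375 = 127.635
Sxy = Σxy − (Σx)(Σy)/n = 57.25 − 8.25 = 49
b = Sxy/Sxx = 49/127.635 = 0.383907

0.3839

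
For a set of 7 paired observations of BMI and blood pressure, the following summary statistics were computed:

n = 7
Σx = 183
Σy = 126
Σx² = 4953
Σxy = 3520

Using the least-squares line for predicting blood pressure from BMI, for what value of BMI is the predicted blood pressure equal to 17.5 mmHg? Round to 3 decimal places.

25.769

Sxx = Σx² − (Σx)²/n = 4953 − 4784.142857 = 168.857143
Sxy = Σxy − (Σx)(Σy)/n = 3520 − 3294 = 226
b = Sxy/Sxx = 226/168.857143 = 1.338409
a = ȳ − b·x̄ = 18 − 1.338409·26.142857 = -16.989848
Set a + b·x = 17.5: x = (17.5 − (-16.989848)) / 1.338409 = 25.769279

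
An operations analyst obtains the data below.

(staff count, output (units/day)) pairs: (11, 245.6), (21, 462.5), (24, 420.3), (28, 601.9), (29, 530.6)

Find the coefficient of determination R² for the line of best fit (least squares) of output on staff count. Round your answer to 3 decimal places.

0.878

n = 5, Σx = 113, Σy = 2260.9, Σxy = 54741.9, Σx² = 2763, Σy² = 1094697.67
Sxx = Σx² − (Σx)²/n = 2763 − 2553.8 = 209.2
Sxy = Σxy − (Σx)(Σy)/n = 54741.9 − 51096.34 = 3645.56
Syy = Σy² − (Σy)²/n = 1094697.67 − 1022333.762 = 72363.908
R² = Sxy²/(Sxx·Syy) = (3645.56)²/(209.2·72363.908) = 0.877900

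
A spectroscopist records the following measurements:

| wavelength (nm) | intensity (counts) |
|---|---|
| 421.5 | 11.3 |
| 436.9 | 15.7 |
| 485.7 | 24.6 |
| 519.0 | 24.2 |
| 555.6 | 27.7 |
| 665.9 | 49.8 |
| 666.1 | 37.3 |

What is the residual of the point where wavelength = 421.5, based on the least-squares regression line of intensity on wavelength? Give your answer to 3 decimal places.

-1.811

n = 7, Σx = 3750.7, Σy = 190.6, Σxy = 109527.77, Σx² = 2069612.73
Sxx = Σx² − (Σx)²/n = 2069612.73 − 2009678.641429 = 59934.088571
Sxy = Σxy − (Σx)(Σy)/n = 109527.77 − 102126.202857 = 7401.567143
b = Sxy/Sxx = 7401.567143/59934.088571 = 0.123495
a = ȳ − b·x̄ = 27.228571 − 0.123495·535.814286 = -38.941875
ŷ(421.5) = -38.941875 + 0.123495·421.5 = 13.111316
residual = y − ŷ = 11.3 − 13.111316 = -1.811316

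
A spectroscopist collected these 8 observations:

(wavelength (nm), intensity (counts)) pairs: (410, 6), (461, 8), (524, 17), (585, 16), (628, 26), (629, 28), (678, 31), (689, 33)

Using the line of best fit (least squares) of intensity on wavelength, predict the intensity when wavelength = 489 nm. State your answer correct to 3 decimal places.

12.061

n = 8, Σx = 4604, Σy = 165, Σxy = 102111, Σx² = 2721852
Sxx = Σx² − (Σx)²/n = 2721852 − 2649602 = 72250
Sxy = Σxy − (Σx)(Σy)/n = 102111 − 94957.5 = 7153.5
b = Sxy/Sxx = 7153.5/72250 = 0.099010
a = ȳ − b·x̄ = 20.625 − 0.099010·575.5 = -36.355474
ŷ(489) = a + b·489 = -36.355474 + 0.099010·489 = 12.060602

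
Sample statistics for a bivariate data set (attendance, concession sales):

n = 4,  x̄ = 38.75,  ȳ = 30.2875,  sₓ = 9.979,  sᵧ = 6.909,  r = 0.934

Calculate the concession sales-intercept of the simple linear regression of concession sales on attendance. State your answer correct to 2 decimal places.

5.23

b = r · sᵧ/sₓ = 0.934 · 6.909/9.979 = 0.646659
a = ȳ − b·x̄ = 30.2875 − 0.646659·38.75 = 5.229480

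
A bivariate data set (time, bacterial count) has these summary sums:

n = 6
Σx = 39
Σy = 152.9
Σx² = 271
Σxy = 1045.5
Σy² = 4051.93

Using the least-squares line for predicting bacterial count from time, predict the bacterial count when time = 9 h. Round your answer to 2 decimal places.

32.86

Sxx = Σx² − (Σx)²/n = 271 − 253.5 = 17.5
Sxy = Σxy − (Σx)(Σy)/n = 1045.5 − 993.85 = 51.65
b = Sxy/Sxx = 51.65/17.5 = 2.951429
a = ȳ − b·x̄ = 25.483333 − 2.951429·6.5 = 6.299048
ŷ(9) = a + b·9 = 6.299048 + 2.951429·9 = 32.861905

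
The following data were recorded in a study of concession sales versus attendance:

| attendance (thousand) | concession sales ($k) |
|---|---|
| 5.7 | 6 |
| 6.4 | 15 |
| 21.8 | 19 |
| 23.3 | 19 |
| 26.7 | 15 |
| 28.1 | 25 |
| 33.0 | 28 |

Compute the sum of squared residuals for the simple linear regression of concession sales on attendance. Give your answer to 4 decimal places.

n = 7, Σx = 145, Σy = 127, Σxy = 3014.1, Σx² = 3683.08, Σy² = 2617
Sxx = Σx² − (Σx)²/n = 3683.08 − 3003.571429 = 679.508571
Sxy = Σxy − (Σx)(Σy)/n = 3014.1 − 2630.714286 = 383.385714
Syy = Σy² − (Σy)²/n = 2617 − 2304.142857 = 312.857143
b = Sxy/Sxx = 383.385714/679.508571 = 0.564210
SSE = Syy − b·Sxy = 312.857143 − 0.564210·383.385714 = 96.546986

96.5470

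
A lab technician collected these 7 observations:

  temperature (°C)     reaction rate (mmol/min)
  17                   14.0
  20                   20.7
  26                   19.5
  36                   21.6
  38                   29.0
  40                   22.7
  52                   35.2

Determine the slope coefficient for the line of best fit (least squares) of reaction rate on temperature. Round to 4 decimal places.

n = 7, Σx = 229, Σy = 162.7, Σxy = 5777, Σx² = 8409
Sxx = Σx² − (Σx)²/n = 8409 − 7491.571429 = 917.428571
Sxy = Σxy − (Σx)(Σy)/n = 5777 − 5322.614286 = 454.385714
b = Sxy/Sxx = 454.385714/917.428571 = 0.495282

0.4953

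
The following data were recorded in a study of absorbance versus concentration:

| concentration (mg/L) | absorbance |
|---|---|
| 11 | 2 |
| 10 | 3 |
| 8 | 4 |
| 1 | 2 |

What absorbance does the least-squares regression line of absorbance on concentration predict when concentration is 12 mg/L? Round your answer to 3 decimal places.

3.008

n = 4, Σx = 30, Σy = 11, Σxy = 86, Σx² = 286
Sxx = Σx² − (Σx)²/n = 286 − 225 = 61
Sxy = Σxy − (Σx)(Σy)/n = 86 − 82.5 = 3.5
b = Sxy/Sxx = 3.5/61 = 0.057377
a = ȳ − b·x̄ = 2.75 − 0.057377·7.5 = 2.319672
ŷ(12) = a + b·12 = 2.319672 + 0.057377·12 = 3.008197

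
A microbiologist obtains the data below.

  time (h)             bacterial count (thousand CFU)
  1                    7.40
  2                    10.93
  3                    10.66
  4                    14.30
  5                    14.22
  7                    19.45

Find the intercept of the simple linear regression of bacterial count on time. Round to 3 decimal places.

5.990

n = 6, Σx = 22, Σy = 76.96, Σxy = 325.69, Σx² = 104
Sxx = Σx² − (Σx)²/n = 104 − 80.666667 = 23.333333
Sxy = Σxy − (Σx)(Σy)/n = 325.69 − 282.186667 = 43.503333
b = Sxy/Sxx = 43.503333/23.333333 = 1.864429
a = ȳ − b·x̄ = 12.826667 − 1.864429·3.666667 = 5.990429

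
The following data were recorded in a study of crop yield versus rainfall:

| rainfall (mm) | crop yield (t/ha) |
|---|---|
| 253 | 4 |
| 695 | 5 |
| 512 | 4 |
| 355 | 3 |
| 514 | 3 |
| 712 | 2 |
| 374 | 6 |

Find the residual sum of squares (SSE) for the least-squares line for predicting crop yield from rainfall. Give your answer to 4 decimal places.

n = 7, Σx = 3415, Σy = 27, Σxy = 12810, Σx² = 1846219, Σy² = 115
Sxx = Σx² − (Σx)²/n = 1846219 − 1666032.142857 = 180186.857143
Sxy = Σxy − (Σx)(Σy)/n = 12810 − 13172.142857 = -362.142857
Syy = Σy² − (Σy)²/n = 115 − 104.142857 = 10.857143
b = Sxy/Sxx = -362.142857/180186.857143 = -0.002010
SSE = Syy − b·Sxy = 10.857143 − (-0.002010)·(-362.142857) = 10.129301

10.1293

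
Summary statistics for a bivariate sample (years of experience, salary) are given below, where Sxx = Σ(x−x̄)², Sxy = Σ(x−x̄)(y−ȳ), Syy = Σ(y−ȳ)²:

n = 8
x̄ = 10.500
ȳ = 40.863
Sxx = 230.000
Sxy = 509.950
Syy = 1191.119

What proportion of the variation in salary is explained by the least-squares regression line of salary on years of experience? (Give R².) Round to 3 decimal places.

R² = Sxy²/(Sxx·Syy) = (509.95)²/(230·1191.119) = 0.949232

0.949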